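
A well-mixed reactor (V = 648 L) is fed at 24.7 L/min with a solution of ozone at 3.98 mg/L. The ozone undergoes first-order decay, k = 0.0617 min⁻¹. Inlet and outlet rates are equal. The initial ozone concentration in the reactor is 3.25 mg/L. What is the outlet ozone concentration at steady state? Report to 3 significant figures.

V dC/dt = Q(C_in − C) − k V C.
Steady state (dC/dt = 0): C_ss = Q C_in/(Q + kV) = C_in/(1 + kV/Q).
C_ss = 24.7·3.98/(24.7 + 0.0617·648) = 98.306/64.682 = 1.5198 mg/L.

1.52 mg/L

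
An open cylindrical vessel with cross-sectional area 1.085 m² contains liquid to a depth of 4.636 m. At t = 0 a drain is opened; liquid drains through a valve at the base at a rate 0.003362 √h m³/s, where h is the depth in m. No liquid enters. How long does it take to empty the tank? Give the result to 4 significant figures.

With no inflow, A dh/dt = −0.003362 √h.
This is separable: 2 d(√h)/dt = −0.003362/A, so √h = √h₀ − (0.003362/(2A)) t.
Set h = 0: 2√h₀ = (0.003362/A) t_empty ⇒ t_empty = 2A√h₀/0.003362.
t_empty = 2·1.085·√4.636/0.003362 = 2.17000·2.15314/0.003362 = 1389.74 s.

1390 s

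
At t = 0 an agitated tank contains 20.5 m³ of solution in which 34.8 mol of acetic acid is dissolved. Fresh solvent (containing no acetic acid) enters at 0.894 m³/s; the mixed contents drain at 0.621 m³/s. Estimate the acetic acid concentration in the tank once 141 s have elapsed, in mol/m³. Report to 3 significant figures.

0.0533 mol/m³

Let m(t) be the amount of acetic acid. Volume: V(t) = V₀ + (Q_in − Q_out) t = 20.5 + 0.27300 t; V(141) = 58.993 m³.
Solute balance: dm/dt = 0 − Q_out C = −Q_out m/V(t).
Separate: dm/m = −Q_out dt/V(t) ⇒ ln(m/m₀) = −(Q_out/(Q_in−Q_out)) ln(V/V₀).
m = m₀ (V₀/V)^(Q_out/(Q_in−Q_out)) = 34.8 × (20.5/58.993)^(2.2747) = 3.1432 mol.
C = m/V = 3.1432/58.993 = 0.053281 mol/m³.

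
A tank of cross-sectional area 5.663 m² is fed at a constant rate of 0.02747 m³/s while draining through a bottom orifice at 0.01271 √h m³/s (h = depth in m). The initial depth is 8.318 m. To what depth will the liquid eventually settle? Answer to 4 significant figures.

4.671 m

Accumulation of liquid (constant cross-section A): A dh/dt = Q_in − 0.01271 √h. At steady state dh/dt = 0:
Q_in = 0.01271 √h_ss ⇒ √h_ss = 0.02747/0.01271 = 2.16129.
h_ss = 2.16129² = 4.67118 m. (Since h₀ = 8.318 m > h_ss, the level will fall toward this value.)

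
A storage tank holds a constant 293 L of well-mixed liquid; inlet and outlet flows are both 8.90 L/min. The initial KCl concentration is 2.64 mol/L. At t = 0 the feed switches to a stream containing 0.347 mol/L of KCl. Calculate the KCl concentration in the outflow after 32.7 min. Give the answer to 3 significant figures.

Mass balance on the solute (V constant): V dC/dt = Q(C_in − C).
Rewrite as dC/dt + C/τ = C_in/τ, τ = V/Q = 32.921 min.
Solution: C(t) = C_in + (C₀ − C_in) e^(−t/τ).
C(32.7) = 0.347 + (2.64 − 0.347)·e^(−32.7/32.921) = 0.347 + (2.2930)·0.37036 = 1.1962 mol/L.

1.20 mol/L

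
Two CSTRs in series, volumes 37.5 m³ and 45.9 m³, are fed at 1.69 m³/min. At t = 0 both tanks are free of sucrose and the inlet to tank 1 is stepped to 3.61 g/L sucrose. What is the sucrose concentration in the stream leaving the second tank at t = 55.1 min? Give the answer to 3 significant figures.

Each tank obeys Vᵢ dCᵢ/dt = Q(Cᵢ₋₁ − Cᵢ), so τᵢ = Vᵢ/Q.
τ₁ = 37.5/1.69 = 22.189 min; τ₂ = 45.9/1.69 = 27.160 min.
Tank 1: C₁ = C_in(1 − e^(−t/τ₁)). Tank 2 (τ₁ ≠ τ₂): C₂ = C_in[1 − (τ₁ e^(−t/τ₁) − τ₂ e^(−t/τ₂))/(τ₁ − τ₂)].
At t = 55.1: e^(−t/τ₁) = 0.083478, e^(−t/τ₂) = 0.13150.
C₂ = 3.61·[1 − (22.189·0.083478 − 27.160·0.13150)/(-4.9704)] = 3.61·0.65411 = 2.3613 g/L.

2.36 g/L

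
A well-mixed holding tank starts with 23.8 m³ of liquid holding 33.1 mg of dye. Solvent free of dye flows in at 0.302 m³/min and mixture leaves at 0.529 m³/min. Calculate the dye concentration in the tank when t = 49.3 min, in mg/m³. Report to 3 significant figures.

Let m(t) be the amount of dye. Volume: V(t) = V₀ + (Q_in − Q_out) t = 23.8 − 0.22700 t; V(49.3) = 12.609 m³.
No dye enters, so dm/dt = −Q_out · (m/V).
dm/m = −Q_out dt/(V₀ − 0.22700 t); integrating gives ln(m/m₀) = −(Q_out/(Q_in−Q_out)) ln(V/V₀).
m = m₀ (V₀/V)^(Q_out/(Q_in−Q_out)) = 33.1 × (23.8/12.609)^(-2.3304) = 7.5313 mg.
C = m/V = 7.5313/12.609 = 0.59730 mg/m³.

0.597 mg/m³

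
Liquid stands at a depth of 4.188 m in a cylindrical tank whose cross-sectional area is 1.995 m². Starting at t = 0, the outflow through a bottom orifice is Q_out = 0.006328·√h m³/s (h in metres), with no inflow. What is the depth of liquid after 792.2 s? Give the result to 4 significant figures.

0.6242 m

A dh/dt = −Q_out = −0.006328 √h.
This is separable: 2 d(√h)/dt = −0.006328/A, so √h = √h₀ − (0.006328/(2A)) t.
√h = √4.188 − 0.006328·792.2/(2·1.995) = 2.04646 − 1.25640 = 0.790059.
h = 0.790059² = 0.624193 m.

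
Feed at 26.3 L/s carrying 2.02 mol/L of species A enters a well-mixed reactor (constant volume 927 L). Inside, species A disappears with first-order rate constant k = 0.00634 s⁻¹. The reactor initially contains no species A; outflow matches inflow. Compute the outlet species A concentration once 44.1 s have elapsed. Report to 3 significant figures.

1.29 mol/L

Accumulation = in − out − consumed: V dC/dt = Q C_in − Q C − k V C.
This is linear with rate a = Q/V + k = 0.034711 s⁻¹.
C_ss = Q C_in/(Q + kV) = 1.6510 mol/L; C(t) = C_ss + (C₀ − C_ss) e^(−a t).
C(44.1) = 1.6510 + (-1.6510)·e^(−0.034711·44.1) = 1.6510 + (-1.6510)·0.21637 = 1.2938 mol/L.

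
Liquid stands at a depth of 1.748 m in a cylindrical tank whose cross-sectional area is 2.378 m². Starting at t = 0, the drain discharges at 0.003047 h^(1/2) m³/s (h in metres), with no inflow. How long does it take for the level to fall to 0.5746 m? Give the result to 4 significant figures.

Unsteady balance on liquid volume: A dh/dt = −0.003047 √h.
This is separable: 2 d(√h)/dt = −0.003047/A, so √h = √h₀ − (0.003047/(2A)) t.
t = 2A(√h₀ − √h)/0.003047 = 2·2.378·(√1.748 − √0.5746)/0.003047
  = 4.75600 × (1.32212 − 0.758024) / 0.003047 = 880.486 s.

880.5 s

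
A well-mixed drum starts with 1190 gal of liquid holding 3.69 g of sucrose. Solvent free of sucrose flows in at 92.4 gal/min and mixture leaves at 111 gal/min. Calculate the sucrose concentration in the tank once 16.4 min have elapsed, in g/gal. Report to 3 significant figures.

0.000712 g/gal

Total volume: dV/dt = Q_in − Q_out = -18.600 gal/min, so V(t) = 1190 − 18.600 t and V(16.4) = 884.96 gal.
No sucrose enters, so dm/dt = −Q_out · (m/V).
dm/m = −Q_out dt/(V₀ − 18.600 t); integrating gives ln(m/m₀) = −(Q_out/(Q_in−Q_out)) ln(V/V₀).
m = m₀ (V₀/V)^(Q_out/(Q_in−Q_out)) = 3.69 × (1190/884.96)^(-5.9677) = 0.63014 g.
C = m/V = 0.63014/884.96 = 0.00071205 g/gal.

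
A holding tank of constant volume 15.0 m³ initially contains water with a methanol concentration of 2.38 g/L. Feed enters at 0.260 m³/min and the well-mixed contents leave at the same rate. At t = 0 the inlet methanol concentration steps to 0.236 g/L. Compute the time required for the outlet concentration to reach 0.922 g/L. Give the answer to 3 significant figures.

65.7 min

Species balance: V dC/dt = Q(C_in − C) ⇒ τ = V/Q = 57.692 min.
C(t) = C_in + (C₀ − C_in) e^(−t/τ). Set C = 0.922 and solve for t:
e^(−t/τ) = (C − C_in)/(C₀ − C_in) = (0.922 − 0.236)/(2.38 − 0.236) = 0.31996
t = −τ ln(…) = 57.692 × 1.1396 = 65.743 min.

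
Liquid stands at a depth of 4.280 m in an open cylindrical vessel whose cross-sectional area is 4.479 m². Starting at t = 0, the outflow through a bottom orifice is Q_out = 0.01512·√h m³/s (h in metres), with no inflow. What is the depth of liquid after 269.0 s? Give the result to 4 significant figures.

Volume balance on the tank: A dh/dt = −0.01512 √h.
Separate and integrate: 2(√h − √h₀) = −(0.01512/A) t.
√h = √4.280 − 0.01512·269.0/(2·4.479) = 2.06882 − 0.454039 = 1.61478.
h = 1.61478² = 2.60751 m.

2.608 m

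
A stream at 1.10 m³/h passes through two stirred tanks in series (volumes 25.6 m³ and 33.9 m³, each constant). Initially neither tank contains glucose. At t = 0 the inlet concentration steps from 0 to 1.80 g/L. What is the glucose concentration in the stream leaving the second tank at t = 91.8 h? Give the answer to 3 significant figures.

1.53 g/L

Time constants: τᵢ = Vᵢ/Q for each well-mixed tank.
τ₁ = 25.6/1.10 = 23.273 h; τ₂ = 33.9/1.10 = 30.818 h.
Solving the cascade with C₁(0)=C₂(0)=0 gives C₂(t) = C_in[1 − (τ₁ e^(−t/τ₁) − τ₂ e^(−t/τ₂))/(τ₁ − τ₂)].
At t = 91.8: e^(−t/τ₁) = 0.019360, e^(−t/τ₂) = 0.050856.
C₂ = 1.80·[1 − (23.273·0.019360 − 30.818·0.050856)/(-7.5455)] = 1.80·0.85200 = 1.5336 g/L.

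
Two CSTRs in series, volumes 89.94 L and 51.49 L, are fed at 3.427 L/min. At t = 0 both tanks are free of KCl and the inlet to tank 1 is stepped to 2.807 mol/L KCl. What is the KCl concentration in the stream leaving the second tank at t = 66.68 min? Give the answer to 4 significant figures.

Species balance on tank i: dCᵢ/dt = (Cᵢ₋₁ − Cᵢ)/τᵢ with τᵢ = Vᵢ/Q.
τ₁ = 89.94/3.427 = 26.2445 min; τ₂ = 51.49/3.427 = 15.0248 min.
Solving the cascade with C₁(0)=C₂(0)=0 gives C₂(t) = C_in[1 − (τ₁ e^(−t/τ₁) − τ₂ e^(−t/τ₂))/(τ₁ − τ₂)].
At t = 66.68: e^(−t/τ₁) = 0.0788096, e^(−t/τ₂) = 0.0118196.
C₂ = 2.807·[1 − (26.2445·0.0788096 − 15.0248·0.0118196)/(11.2197)] = 2.807·0.831481 = 2.33397 mol/L.

2.334 mol/L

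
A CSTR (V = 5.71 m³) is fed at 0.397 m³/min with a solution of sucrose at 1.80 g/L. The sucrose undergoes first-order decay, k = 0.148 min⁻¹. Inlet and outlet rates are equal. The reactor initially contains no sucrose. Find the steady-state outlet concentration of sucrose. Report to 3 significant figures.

0.575 g/L

Species balance: V dC/dt = Q C_in − Q C − k V C.
Steady state (dC/dt = 0): C_ss = Q C_in/(Q + kV) = C_in/(1 + kV/Q).
C_ss = 0.397·1.80/(0.397 + 0.148·5.71) = 0.71460/1.2421 = 0.57533 g/L.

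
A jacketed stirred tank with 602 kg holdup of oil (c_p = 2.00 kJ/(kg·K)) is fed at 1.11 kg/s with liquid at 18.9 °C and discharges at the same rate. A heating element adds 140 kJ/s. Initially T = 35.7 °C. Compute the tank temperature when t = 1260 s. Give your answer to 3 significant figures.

77.4 °C

First-law balance (no shaft work): M c_p dT/dt = ṁ c_p (T_in − T) + 140.
τ = M/ṁ = 542.34 s; T_ss = T_in + Q̇/(ṁ c_p) = 18.9 + 140/(1.11·2.00) = 81.963 °C.
This is linear first-order; T(t) = T_ss + (T₀ − T_ss) e^(−t/τ).
T(1260) = 81.963 + (-46.263)·e^(−1260/542.34) = 81.963 + (-46.263)·0.097954 = 77.431 °C.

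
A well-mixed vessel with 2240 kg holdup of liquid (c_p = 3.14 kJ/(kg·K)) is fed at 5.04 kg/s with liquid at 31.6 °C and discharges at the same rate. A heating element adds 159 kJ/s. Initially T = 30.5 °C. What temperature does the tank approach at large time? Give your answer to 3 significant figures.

41.6 °C

Unsteady energy balance on the tank contents: M c_p dT/dt = ṁ c_p (T_in − T) + 159.
At steady state dT/dt = 0 ⇒ T_ss = T_in + Q̇/(ṁ c_p) = 31.6 + 159/(5.04·3.14) = 41.647 °C.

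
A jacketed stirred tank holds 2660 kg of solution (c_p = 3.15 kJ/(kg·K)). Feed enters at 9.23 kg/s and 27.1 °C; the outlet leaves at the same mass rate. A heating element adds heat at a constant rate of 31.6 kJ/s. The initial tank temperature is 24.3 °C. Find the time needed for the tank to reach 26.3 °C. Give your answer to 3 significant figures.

208 s

M c_p dT/dt = ṁ c_p (T_in − T) + Q̇.
τ = M/ṁ = 288.19 s; T_ss = T_in + Q̇/(ṁ c_p) = 28.187 °C.
T(t) = T_ss + (T₀ − T_ss) e^(−t/τ). Set T = 26.3:
e^(−t/τ) = (26.3 − 28.187)/(24.3 − 28.187) = 0.48545
t = −288.19 · ln(0.48545) = 208.27 s.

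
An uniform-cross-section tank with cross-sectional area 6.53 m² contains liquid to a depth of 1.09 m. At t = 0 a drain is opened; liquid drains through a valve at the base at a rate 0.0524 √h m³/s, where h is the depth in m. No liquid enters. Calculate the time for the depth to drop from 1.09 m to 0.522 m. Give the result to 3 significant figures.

80.1 s

Accumulation of liquid (constant cross-section A): A dh/dt = −0.0524 √h.
∫ h^(−1/2) dh = −(0.0524/A) ∫ dt, giving 2√h = 2√h₀ − (0.0524/A) t.
t = 2A(√h₀ − √h)/0.0524 = 2·6.53·(√1.09 − √0.522)/0.0524
  = 13.060 × (1.0440 − 0.72250) / 0.0524 = 80.138 s.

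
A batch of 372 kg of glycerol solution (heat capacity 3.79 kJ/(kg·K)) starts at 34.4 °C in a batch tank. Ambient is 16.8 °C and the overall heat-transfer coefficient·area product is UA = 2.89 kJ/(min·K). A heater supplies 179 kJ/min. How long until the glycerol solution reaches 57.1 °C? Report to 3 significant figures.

350 min

Lumped-capacitance energy balance: M c_p dT/dt = UA(T_amb − T) + Q̇.
τ = M c_p/UA = 487.85 min; T_ss = T_amb + Q̇/UA = 16.8 + 179/2.89 = 78.738 °C.
T(t) = T_ss + (T₀ − T_ss)e^(−t/τ); set T = 57.1:
t = −τ ln[(T − T_ss)/(T₀ − T_ss)] = −487.85 · ln(0.48802) = 349.98 min.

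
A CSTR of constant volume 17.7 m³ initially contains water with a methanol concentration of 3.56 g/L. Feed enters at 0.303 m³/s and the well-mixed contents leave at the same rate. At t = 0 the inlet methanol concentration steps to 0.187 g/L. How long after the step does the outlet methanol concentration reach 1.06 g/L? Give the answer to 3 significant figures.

Accumulation = in − out for the solute gives V dC/dt = Q(C_in − C), so τ = V/Q = 58.416 s.
C(t) = C_in + (C₀ − C_in) e^(−t/τ). Set C = 1.06 and solve for t:
e^(−t/τ) = (C − C_in)/(C₀ − C_in) = (1.06 − 0.187)/(3.56 − 0.187) = 0.25882
t = −τ ln(…) = 58.416 × 1.3516 = 78.956 s.

79.0 s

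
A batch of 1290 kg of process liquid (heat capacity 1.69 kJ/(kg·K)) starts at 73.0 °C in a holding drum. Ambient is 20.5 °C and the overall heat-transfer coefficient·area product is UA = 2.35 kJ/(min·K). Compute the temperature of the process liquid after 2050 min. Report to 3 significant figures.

26.3 °C

First-law balance (no shaft work): M c_p dT/dt = −UA(T − T_amb).
dT/dt = (T_ss − T)/τ with T_ss = T_amb = 20.500 °C, τ = M c_p/UA = 1290·1.69/2.35 = 927.70 min.
Solution: T(t) = T_ss + (T₀ − T_ss) e^(−t/τ).
T(2050) = 20.500 + (52.500)·0.10973 = 26.261 °C.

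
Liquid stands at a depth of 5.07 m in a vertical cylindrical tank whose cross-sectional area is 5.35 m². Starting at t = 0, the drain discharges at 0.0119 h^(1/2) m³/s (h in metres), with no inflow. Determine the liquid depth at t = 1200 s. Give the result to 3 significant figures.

A dh/dt = −Q_out = −0.0119 √h.
Separate and integrate: 2(√h − √h₀) = −(0.0119/A) t.
√h = √5.07 − 0.0119·1200/(2·5.35) = 2.2517 − 1.3346 = 0.91709.
h = 0.91709² = 0.84105 m.

0.841 m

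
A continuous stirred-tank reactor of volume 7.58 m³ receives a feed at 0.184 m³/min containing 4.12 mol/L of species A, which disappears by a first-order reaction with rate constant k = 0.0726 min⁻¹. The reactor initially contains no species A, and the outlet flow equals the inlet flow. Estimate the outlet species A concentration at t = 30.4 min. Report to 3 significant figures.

V dC/dt = Q(C_in − C) − k V C.
dC/dt = (Q/V) C_in − (Q/V + k) C; effective rate a = Q/V + k = 0.024274 + 0.0726 = 0.096874 min⁻¹.
C_ss = Q C_in/(Q + kV) = 1.0324 mol/L; C(t) = C_ss + (C₀ − C_ss) e^(−a t).
C(30.4) = 1.0324 + (-1.0324)·e^(−0.096874·30.4) = 1.0324 + (-1.0324)·0.052603 = 0.97807 mol/L.

0.978 mol/L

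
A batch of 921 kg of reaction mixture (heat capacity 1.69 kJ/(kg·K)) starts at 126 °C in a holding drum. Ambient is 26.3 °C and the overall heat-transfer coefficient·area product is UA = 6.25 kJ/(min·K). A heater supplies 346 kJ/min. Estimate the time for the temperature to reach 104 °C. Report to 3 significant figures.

171 min

Lumped-capacitance energy balance: M c_p dT/dt = UA(T_amb − T) + Q̇.
τ = M c_p/UA = 249.04 min; T_ss = T_amb + Q̇/UA = 26.3 + 346/6.25 = 81.660 °C.
T(t) = T_ss + (T₀ − T_ss)e^(−t/τ); set T = 104:
t = −τ ln[(T − T_ss)/(T₀ − T_ss)] = −249.04 · ln(0.50383) = 170.72 min.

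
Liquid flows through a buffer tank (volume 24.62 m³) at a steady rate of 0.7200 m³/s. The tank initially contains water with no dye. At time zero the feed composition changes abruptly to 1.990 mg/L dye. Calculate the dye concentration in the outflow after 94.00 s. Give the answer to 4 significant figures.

1.863 mg/L

Transient balance on the dissolved component: V dC/dt = Q(C_in − C).
Time constant τ = V/Q = 24.62/0.7200 = 34.1944 s.
Integrating: C(t) = C_in + (C₀ − C_in) e^(−t/τ).
C(94.00) = 1.990 + (0 − 1.990)·e^(−94.00/34.1944) = 1.990 + (-1.99000)·0.0639928 = 1.86265 mg/L.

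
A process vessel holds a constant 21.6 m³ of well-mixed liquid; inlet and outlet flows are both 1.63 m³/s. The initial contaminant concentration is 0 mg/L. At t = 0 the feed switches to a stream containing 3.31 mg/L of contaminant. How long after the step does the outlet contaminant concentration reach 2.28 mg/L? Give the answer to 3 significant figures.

15.5 s

Species balance: V dC/dt = Q(C_in − C) ⇒ τ = V/Q = 13.252 s.
C(t) = C_in + (C₀ − C_in) e^(−t/τ). Set C = 2.28 and solve for t:
e^(−t/τ) = (C − C_in)/(C₀ − C_in) = (2.28 − 3.31)/(0 − 3.31) = 0.31118
t = −τ ln(…) = 13.252 × 1.1674 = 15.470 s.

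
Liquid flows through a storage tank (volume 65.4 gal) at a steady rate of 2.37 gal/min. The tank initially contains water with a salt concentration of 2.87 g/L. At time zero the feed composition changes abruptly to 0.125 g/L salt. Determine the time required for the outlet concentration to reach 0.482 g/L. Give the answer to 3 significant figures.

Accumulation = in − out for the solute gives V dC/dt = Q(C_in − C), so τ = V/Q = 27.595 min.
C(t) = C_in + (C₀ − C_in) e^(−t/τ). Set C = 0.482 and solve for t:
e^(−t/τ) = (C − C_in)/(C₀ − C_in) = (0.482 − 0.125)/(2.87 − 0.125) = 0.13005
t = −τ ln(…) = 27.595 × 2.0398 = 56.288 min.

56.3 min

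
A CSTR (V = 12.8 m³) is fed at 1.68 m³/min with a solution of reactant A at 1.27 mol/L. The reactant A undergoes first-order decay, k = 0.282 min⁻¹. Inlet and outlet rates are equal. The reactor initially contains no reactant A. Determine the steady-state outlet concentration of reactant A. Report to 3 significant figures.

0.403 mol/L

Accumulation = in − out − consumed: V dC/dt = Q C_in − Q C − k V C.
Steady state (dC/dt = 0): C_ss = Q C_in/(Q + kV) = C_in/(1 + kV/Q).
C_ss = 1.68·1.27/(1.68 + 0.282·12.8) = 2.1336/5.2896 = 0.40336 mol/L.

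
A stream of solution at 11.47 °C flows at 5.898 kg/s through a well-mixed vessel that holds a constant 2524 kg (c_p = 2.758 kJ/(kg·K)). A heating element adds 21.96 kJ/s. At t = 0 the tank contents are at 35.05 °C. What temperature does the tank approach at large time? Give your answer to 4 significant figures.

M c_p dT/dt = ṁ c_p (T_in − T) + Q̇.
At steady state dT/dt = 0 ⇒ T_ss = T_in + Q̇/(ṁ c_p) = 11.47 + 21.96/(5.898·2.758) = 12.8200 °C.

12.82 °C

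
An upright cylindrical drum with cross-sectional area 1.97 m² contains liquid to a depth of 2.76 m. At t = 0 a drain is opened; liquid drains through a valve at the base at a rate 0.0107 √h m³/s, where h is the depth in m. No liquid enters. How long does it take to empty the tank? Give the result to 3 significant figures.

612 s

A dh/dt = −Q_out = −0.0107 √h.
Separate and integrate: 2(√h − √h₀) = −(0.0107/A) t.
Set h = 0: 2√h₀ = (0.0107/A) t_empty ⇒ t_empty = 2A√h₀/0.0107.
t_empty = 2·1.97·√2.76/0.0107 = 3.9400·1.6613/0.0107 = 611.74 s.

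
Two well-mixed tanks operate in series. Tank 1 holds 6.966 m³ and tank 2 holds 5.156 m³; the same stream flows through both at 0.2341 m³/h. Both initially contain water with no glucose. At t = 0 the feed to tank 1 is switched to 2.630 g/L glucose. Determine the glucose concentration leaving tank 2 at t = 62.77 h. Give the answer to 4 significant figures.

1.836 g/L

Species balance on tank i: dCᵢ/dt = (Cᵢ₋₁ − Cᵢ)/τᵢ with τᵢ = Vᵢ/Q.
τ₁ = 6.966/0.2341 = 29.7565 h; τ₂ = 5.156/0.2341 = 22.0248 h.
Solving the cascade with C₁(0)=C₂(0)=0 gives C₂(t) = C_in[1 − (τ₁ e^(−t/τ₁) − τ₂ e^(−t/τ₂))/(τ₁ − τ₂)].
At t = 62.77: e^(−t/τ₁) = 0.121304, e^(−t/τ₂) = 0.0578459.
C₂ = 2.630·[1 − (29.7565·0.121304 − 22.0248·0.0578459)/(7.73174)] = 2.630·0.697927 = 1.83555 g/L.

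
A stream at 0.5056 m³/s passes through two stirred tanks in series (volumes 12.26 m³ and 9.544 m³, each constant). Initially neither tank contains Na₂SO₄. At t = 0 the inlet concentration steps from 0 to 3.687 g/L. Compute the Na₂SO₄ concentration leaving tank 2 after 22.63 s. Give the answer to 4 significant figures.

Each tank obeys Vᵢ dCᵢ/dt = Q(Cᵢ₋₁ − Cᵢ), so τᵢ = Vᵢ/Q.
τ₁ = 12.26/0.5056 = 24.2484 s; τ₂ = 9.544/0.5056 = 18.8766 s.
Tank 1: C₁ = C_in(1 − e^(−t/τ₁)). Tank 2 (τ₁ ≠ τ₂): C₂ = C_in[1 − (τ₁ e^(−t/τ₁) − τ₂ e^(−t/τ₂))/(τ₁ − τ₂)].
At t = 22.63: e^(−t/τ₁) = 0.393271, e^(−t/τ₂) = 0.301544.
C₂ = 3.687·[1 − (24.2484·0.393271 − 18.8766·0.301544)/(5.37184)] = 3.687·0.284401 = 1.04859 g/L.

1.049 g/L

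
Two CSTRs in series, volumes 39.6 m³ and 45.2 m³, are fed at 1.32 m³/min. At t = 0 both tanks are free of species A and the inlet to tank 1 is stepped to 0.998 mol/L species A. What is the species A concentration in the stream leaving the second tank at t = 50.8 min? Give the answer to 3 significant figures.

0.469 mol/L

Time constants: τᵢ = Vᵢ/Q for each well-mixed tank.
τ₁ = 39.6/1.32 = 30.000 min; τ₂ = 45.2/1.32 = 34.242 min.
Tank 1: C₁ = C_in(1 − e^(−t/τ₁)). Tank 2 (τ₁ ≠ τ₂): C₂ = C_in[1 − (τ₁ e^(−t/τ₁) − τ₂ e^(−t/τ₂))/(τ₁ − τ₂)].
At t = 50.8: e^(−t/τ₁) = 0.18391, e^(−t/τ₂) = 0.22683.
C₂ = 0.998·[1 − (30.000·0.18391 − 34.242·0.22683)/(-4.2424)] = 0.998·0.46961 = 0.46867 mol/L.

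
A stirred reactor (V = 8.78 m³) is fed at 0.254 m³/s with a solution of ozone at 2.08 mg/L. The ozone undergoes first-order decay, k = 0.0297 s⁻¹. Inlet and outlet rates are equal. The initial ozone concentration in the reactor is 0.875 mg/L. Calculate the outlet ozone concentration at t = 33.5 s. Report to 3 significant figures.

Accumulation = in − out − consumed: V dC/dt = Q C_in − Q C − k V C.
This is linear with rate a = Q/V + k = 0.058629 s⁻¹.
C_ss = Q C_in/(Q + kV) = 1.0263 mg/L; C(t) = C_ss + (C₀ − C_ss) e^(−a t).
C(33.5) = 1.0263 + (-0.15133)·e^(−0.058629·33.5) = 1.0263 + (-0.15133)·0.14028 = 1.0051 mg/L.

1.01 mg/L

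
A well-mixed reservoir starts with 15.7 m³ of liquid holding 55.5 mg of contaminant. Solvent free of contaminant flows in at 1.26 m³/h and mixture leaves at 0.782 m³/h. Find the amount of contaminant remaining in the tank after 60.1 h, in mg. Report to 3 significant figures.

Total volume: dV/dt = Q_in − Q_out = 0.47800 m³/h, so V(t) = 15.7 + 0.47800 t and V(60.1) = 44.428 m³.
No contaminant enters, so dm/dt = −Q_out · (m/V).
Separate: dm/m = −Q_out dt/V(t) ⇒ ln(m/m₀) = −(Q_out/(Q_in−Q_out)) ln(V/V₀).
m = m₀ (V₀/V)^(Q_out/(Q_in−Q_out)) = 55.5 × (15.7/44.428)^(1.6360) = 10.121 mg.

10.1 mg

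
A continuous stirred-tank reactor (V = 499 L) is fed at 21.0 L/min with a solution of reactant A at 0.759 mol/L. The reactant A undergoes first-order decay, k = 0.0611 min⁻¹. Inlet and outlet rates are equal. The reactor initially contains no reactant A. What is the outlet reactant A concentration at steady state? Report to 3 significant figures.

0.310 mol/L

V dC/dt = Q(C_in − C) − k V C.
Steady state (dC/dt = 0): C_ss = Q C_in/(Q + kV) = C_in/(1 + kV/Q).
C_ss = 21.0·0.759/(21.0 + 0.0611·499) = 15.939/51.489 = 0.30956 mol/L.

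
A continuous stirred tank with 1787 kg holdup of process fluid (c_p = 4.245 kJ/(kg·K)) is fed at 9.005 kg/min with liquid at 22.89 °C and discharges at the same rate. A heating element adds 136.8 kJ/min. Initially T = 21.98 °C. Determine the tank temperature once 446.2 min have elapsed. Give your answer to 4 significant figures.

25.99 °C

M c_p dT/dt = ṁ c_p (T_in − T) + Q̇.
τ = M/ṁ = 198.445 min; T_ss = T_in + Q̇/(ṁ c_p) = 22.89 + 136.8/(9.005·4.245) = 26.4687 °C.
T approaches T_ss exponentially: T(t) = T_ss + (T₀ − T_ss) e^(−t/τ).
T(446.2) = 26.4687 + (-4.48869)·e^(−446.2/198.445) = 26.4687 + (-4.48869)·0.105560 = 25.9949 °C.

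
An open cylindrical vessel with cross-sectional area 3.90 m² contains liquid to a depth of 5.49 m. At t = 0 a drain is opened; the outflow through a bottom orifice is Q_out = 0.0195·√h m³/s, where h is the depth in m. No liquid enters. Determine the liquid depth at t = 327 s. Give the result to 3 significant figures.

2.33 m

Volume balance on the tank: A dh/dt = −0.0195 √h.
Separate and integrate: 2(√h − √h₀) = −(0.0195/A) t.
√h = √5.49 − 0.0195·327/(2·3.90) = 2.3431 − 0.81750 = 1.5256.
h = 1.5256² = 2.3274 m.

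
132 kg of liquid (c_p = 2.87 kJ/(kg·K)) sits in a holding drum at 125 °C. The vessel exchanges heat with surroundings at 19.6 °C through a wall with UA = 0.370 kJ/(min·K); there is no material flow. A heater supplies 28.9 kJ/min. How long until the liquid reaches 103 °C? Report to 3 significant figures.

Lumped-capacitance energy balance: M c_p dT/dt = UA(T_amb − T) + Q̇.
τ = M c_p/UA = 1023.9 min; T_ss = T_amb + Q̇/UA = 19.6 + 28.9/0.370 = 97.708 °C.
T(t) = T_ss + (T₀ − T_ss)e^(−t/τ); set T = 103:
t = −τ ln[(T − T_ss)/(T₀ − T_ss)] = −1023.9 · ln(0.19390) = 1679.6 min.

1680 min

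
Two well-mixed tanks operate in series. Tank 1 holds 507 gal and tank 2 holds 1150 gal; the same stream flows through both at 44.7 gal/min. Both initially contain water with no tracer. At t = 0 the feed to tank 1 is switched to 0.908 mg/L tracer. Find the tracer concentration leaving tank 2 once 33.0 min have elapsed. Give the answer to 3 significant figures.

Species balance on tank i: dCᵢ/dt = (Cᵢ₋₁ − Cᵢ)/τᵢ with τᵢ = Vᵢ/Q.
τ₁ = 507/44.7 = 11.342 min; τ₂ = 1150/44.7 = 25.727 min.
Solving the cascade with C₁(0)=C₂(0)=0 gives C₂(t) = C_in[1 − (τ₁ e^(−t/τ₁) − τ₂ e^(−t/τ₂))/(τ₁ − τ₂)].
At t = 33.0: e^(−t/τ₁) = 0.054505, e^(−t/τ₂) = 0.27729.
C₂ = 0.908·[1 − (11.342·0.054505 − 25.727·0.27729)/(-14.385)] = 0.908·0.54705 = 0.49672 mg/L.

0.497 mg/L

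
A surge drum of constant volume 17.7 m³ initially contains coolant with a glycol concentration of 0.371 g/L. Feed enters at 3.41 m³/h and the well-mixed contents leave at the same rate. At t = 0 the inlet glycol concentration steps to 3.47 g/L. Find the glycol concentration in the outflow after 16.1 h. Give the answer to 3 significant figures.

Unsteady species balance (constant V, well mixed): V dC/dt = Q(C_in − C).
So dC/dt = (C_in − C)/τ with τ = V/Q = 17.7/3.41 = 5.1906 h.
This is linear first-order; C(t) = C_in + (C₀ − C_in) e^(−t/τ).
C(16.1) = 3.47 + (0.371 − 3.47)·e^(−16.1/5.1906) = 3.47 + (-3.0990)·0.044970 = 3.3306 g/L.

3.33 g/L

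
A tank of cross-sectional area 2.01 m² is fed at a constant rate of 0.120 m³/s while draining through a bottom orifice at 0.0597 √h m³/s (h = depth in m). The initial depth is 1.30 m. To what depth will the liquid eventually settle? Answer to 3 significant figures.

4.04 m

A dh/dt = Q_in − 0.0597 √h. Steady state requires inflow = outflow:
Q_in = 0.0597 √h_ss ⇒ √h_ss = 0.120/0.0597 = 2.0101.
h_ss = 2.0101² = 4.0403 m. (Since h₀ = 1.30 m < h_ss, the level will rise toward this value.)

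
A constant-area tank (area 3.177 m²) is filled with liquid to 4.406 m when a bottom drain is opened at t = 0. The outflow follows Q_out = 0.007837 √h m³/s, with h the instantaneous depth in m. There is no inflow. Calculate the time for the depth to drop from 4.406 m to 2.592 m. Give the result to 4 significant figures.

With no inflow, A dh/dt = −0.007837 √h.
This is separable: 2 d(√h)/dt = −0.007837/A, so √h = √h₀ − (0.007837/(2A)) t.
t = 2A(√h₀ − √h)/0.007837 = 2·3.177·(√4.406 − √2.592)/0.007837
  = 6.35400 × (2.09905 − 1.60997) / 0.007837 = 396.530 s.

396.5 s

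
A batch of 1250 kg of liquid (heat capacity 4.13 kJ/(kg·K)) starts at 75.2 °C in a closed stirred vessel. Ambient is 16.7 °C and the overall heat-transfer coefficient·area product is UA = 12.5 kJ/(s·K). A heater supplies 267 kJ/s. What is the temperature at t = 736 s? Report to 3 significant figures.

M c_p dT/dt = −UA(T − T_amb) + Q̇.
dT/dt = (T_ss − T)/τ with T_ss = T_amb + Q̇/UA = 16.7 + 267/12.5 = 38.060 °C, τ = M c_p/UA = 1250·4.13/12.5 = 413.00 s.
Solution: T(t) = T_ss + (T₀ − T_ss) e^(−t/τ).
T(736) = 38.060 + (37.140)·0.16829 = 44.310 °C.

44.3 °C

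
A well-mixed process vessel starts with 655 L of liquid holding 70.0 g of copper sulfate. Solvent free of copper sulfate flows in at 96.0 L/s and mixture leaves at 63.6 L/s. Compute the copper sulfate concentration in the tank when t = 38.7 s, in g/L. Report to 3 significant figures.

Total volume: dV/dt = Q_in − Q_out = 32.400 L/s, so V(t) = 655 + 32.400 t and V(38.7) = 1908.9 L.
No copper sulfate enters, so dm/dt = −Q_out · (m/V).
dm/m = −Q_out dt/(V₀ + 32.400 t); integrating gives ln(m/m₀) = −(Q_out/(Q_in−Q_out)) ln(V/V₀).
m = m₀ (V₀/V)^(Q_out/(Q_in−Q_out)) = 70.0 × (655/1908.9)^(1.9630) = 8.5749 g.
C = m/V = 8.5749/1908.9 = 0.0044921 g/L.

0.00449 g/L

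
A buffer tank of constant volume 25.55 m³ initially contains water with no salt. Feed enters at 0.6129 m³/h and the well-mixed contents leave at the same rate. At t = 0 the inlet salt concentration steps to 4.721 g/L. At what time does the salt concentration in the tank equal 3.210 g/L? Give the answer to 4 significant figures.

47.49 h

Mass balance on the solute (V constant): V dC/dt = Q(C_in − C), so τ = V/Q = 41.6871 h.
C(t) = C_in + (C₀ − C_in) e^(−t/τ). Set C = 3.210 and solve for t:
e^(−t/τ) = (C − C_in)/(C₀ − C_in) = (3.210 − 4.721)/(0 − 4.721) = 0.320059
t = −τ ln(…) = 41.6871 × 1.13925 = 47.4919 h.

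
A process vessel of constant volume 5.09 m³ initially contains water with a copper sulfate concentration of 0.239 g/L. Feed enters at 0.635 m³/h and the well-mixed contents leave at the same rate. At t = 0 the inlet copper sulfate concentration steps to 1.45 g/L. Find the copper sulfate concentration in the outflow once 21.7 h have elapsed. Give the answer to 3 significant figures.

Mass balance on the solute (V constant): V dC/dt = Q(C_in − C).
Time constant τ = V/Q = 5.09/0.635 = 8.0157 h.
Integrating: C(t) = C_in + (C₀ − C_in) e^(−t/τ).
C(21.7) = 1.45 + (0.239 − 1.45)·e^(−21.7/8.0157) = 1.45 + (-1.2110)·0.066725 = 1.3692 g/L.

1.37 g/L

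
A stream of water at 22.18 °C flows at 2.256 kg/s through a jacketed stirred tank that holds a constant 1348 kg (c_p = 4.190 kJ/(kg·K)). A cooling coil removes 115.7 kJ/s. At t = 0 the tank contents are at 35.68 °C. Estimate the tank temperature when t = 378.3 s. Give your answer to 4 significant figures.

23.61 °C

M c_p dT/dt = ṁ c_p (T_in − T) − Q̇.
Rearrange: dT/dt = (T_ss − T)/τ with τ = M/ṁ = 597.518 s and T_ss = T_in − Q̇/(ṁ c_p) = 9.94003 °C.
Solution: T(t) = T_ss + (T₀ − T_ss) e^(−t/τ).
T(378.3) = 9.94003 + (25.7400)·e^(−378.3/597.518) = 9.94003 + (25.7400)·0.530933 = 23.6062 °C.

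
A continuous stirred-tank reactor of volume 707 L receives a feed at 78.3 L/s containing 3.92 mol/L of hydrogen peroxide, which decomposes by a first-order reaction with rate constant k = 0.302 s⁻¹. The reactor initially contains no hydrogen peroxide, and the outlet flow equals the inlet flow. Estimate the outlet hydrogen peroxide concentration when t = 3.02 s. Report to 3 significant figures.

0.749 mol/L

V dC/dt = Q(C_in − C) − k V C.
This is linear with rate a = Q/V + k = 0.41275 s⁻¹.
C_ss = Q C_in/(Q + kV) = 1.0518 mol/L; C(t) = C_ss + (C₀ − C_ss) e^(−a t).
C(3.02) = 1.0518 + (-1.0518)·e^(−0.41275·3.02) = 1.0518 + (-1.0518)·0.28751 = 0.74941 mol/L.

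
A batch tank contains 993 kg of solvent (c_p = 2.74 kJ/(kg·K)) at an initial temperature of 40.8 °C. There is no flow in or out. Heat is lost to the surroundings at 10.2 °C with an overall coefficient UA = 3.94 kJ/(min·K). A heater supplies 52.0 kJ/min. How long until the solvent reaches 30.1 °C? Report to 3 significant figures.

659 min

M c_p dT/dt = −UA(T − T_amb) + Q̇.
τ = M c_p/UA = 690.56 min; T_ss = T_amb + Q̇/UA = 10.2 + 52.0/3.94 = 23.398 °C.
T(t) = T_ss + (T₀ − T_ss)e^(−t/τ); set T = 30.1:
t = −τ ln[(T − T_ss)/(T₀ − T_ss)] = −690.56 · ln(0.38513) = 658.92 min.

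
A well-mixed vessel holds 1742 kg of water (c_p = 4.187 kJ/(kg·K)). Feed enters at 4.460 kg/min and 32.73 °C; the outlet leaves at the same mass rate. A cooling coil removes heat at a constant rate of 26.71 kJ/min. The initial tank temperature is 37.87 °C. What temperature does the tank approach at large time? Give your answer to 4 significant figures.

31.30 °C

M c_p dT/dt = ṁ c_p (T_in − T) − Q̇.
At steady state dT/dt = 0 ⇒ T_ss = T_in − Q̇/(ṁ c_p) = 32.73 − 26.71/(4.460·4.187) = 31.2997 °C.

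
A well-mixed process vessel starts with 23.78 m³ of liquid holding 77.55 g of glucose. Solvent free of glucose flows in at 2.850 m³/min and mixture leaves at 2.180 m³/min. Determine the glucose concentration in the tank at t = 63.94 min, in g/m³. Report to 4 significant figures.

0.04076 g/m³

Let m(t) be the amount of glucose. Volume: V(t) = V₀ + (Q_in − Q_out) t = 23.78 + 0.670000 t; V(63.94) = 66.6198 m³.
No glucose enters, so dm/dt = −Q_out · (m/V).
dm/m = −Q_out dt/(V₀ + 0.670000 t); integrating gives ln(m/m₀) = −(Q_out/(Q_in−Q_out)) ln(V/V₀).
m = m₀ (V₀/V)^(Q_out/(Q_in−Q_out)) = 77.55 × (23.78/66.6198)^(3.25373) = 2.71575 g.
C = m/V = 2.71575/66.6198 = 0.0407649 g/m³.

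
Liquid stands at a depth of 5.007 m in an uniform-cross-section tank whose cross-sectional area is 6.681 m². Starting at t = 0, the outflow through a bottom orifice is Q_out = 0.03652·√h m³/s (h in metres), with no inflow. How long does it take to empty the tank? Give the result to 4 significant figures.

818.7 s

A dh/dt = −Q_out = −0.03652 √h.
∫ h^(−1/2) dh = −(0.03652/A) ∫ dt, giving 2√h = 2√h₀ − (0.03652/A) t.
Set h = 0: 2√h₀ = (0.03652/A) t_empty ⇒ t_empty = 2A√h₀/0.03652.
t_empty = 2·6.681·√5.007/0.03652 = 13.3620·2.23763/0.03652 = 818.709 s.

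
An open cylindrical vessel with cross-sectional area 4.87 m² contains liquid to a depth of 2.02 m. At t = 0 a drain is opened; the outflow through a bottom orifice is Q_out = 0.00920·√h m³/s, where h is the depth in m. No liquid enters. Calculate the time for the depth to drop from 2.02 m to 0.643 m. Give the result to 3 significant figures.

A dh/dt = −Q_out = −0.00920 √h.
This is separable: 2 d(√h)/dt = −0.00920/A, so √h = √h₀ − (0.00920/(2A)) t.
t = 2A(√h₀ − √h)/0.00920 = 2·4.87·(√2.02 − √0.643)/0.00920
  = 9.7400 × (1.4213 − 0.80187) / 0.00920 = 655.75 s.

656 s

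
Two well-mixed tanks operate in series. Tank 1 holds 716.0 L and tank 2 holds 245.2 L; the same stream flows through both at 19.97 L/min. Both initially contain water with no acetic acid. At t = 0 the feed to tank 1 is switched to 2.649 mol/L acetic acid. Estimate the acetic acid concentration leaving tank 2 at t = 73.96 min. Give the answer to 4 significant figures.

2.140 mol/L

Each tank obeys Vᵢ dCᵢ/dt = Q(Cᵢ₋₁ − Cᵢ), so τᵢ = Vᵢ/Q.
τ₁ = 716.0/19.97 = 35.8538 min; τ₂ = 245.2/19.97 = 12.2784 min.
Solving the cascade with C₁(0)=C₂(0)=0 gives C₂(t) = C_in[1 − (τ₁ e^(−t/τ₁) − τ₂ e^(−t/τ₂))/(τ₁ − τ₂)].
At t = 73.96: e^(−t/τ₁) = 0.127095, e^(−t/τ₂) = 0.00242099.
C₂ = 2.649·[1 − (35.8538·0.127095 − 12.2784·0.00242099)/(23.5754)] = 2.649·0.807973 = 2.14032 mol/L.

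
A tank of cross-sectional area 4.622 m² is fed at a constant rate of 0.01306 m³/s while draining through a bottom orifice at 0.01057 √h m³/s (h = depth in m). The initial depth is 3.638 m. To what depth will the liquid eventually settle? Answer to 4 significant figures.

Volume balance on the tank: A dh/dt = Q_in − 0.01057 √h. At steady state dh/dt = 0:
Q_in = 0.01057 √h_ss ⇒ √h_ss = 0.01306/0.01057 = 1.23557.
h_ss = 1.23557² = 1.52664 m. (Since h₀ = 3.638 m > h_ss, the level will fall toward this value.)

1.527 m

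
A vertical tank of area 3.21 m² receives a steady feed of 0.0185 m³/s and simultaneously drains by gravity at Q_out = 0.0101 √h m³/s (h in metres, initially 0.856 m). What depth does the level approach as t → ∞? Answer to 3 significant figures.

3.36 m

Mass balance (ρ constant): A dh/dt = Q_in − 0.0101 √h. At steady state dh/dt = 0:
Q_in = 0.0101 √h_ss ⇒ √h_ss = 0.0185/0.0101 = 1.8317.
h_ss = 1.8317² = 3.3551 m. (Since h₀ = 0.856 m < h_ss, the level will rise toward this value.)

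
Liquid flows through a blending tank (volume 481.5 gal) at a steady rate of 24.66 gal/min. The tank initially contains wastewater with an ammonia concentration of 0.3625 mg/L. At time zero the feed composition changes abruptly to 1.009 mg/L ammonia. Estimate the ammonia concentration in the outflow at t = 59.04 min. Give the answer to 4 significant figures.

Mass balance on the solute (V constant): V dC/dt = Q(C_in − C).
Rewrite as dC/dt + C/τ = C_in/τ, τ = V/Q = 19.5255 min.
Integrating: C(t) = C_in + (C₀ − C_in) e^(−t/τ).
C(59.04) = 1.009 + (0.3625 − 1.009)·e^(−59.04/19.5255) = 1.009 + (-0.646500)·0.0486195 = 0.977568 mg/L.

0.9776 mg/L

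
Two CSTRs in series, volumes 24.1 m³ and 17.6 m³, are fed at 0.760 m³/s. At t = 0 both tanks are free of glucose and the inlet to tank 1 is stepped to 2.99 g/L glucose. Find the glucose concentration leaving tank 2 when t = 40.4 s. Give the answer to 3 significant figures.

Each tank obeys Vᵢ dCᵢ/dt = Q(Cᵢ₋₁ − Cᵢ), so τᵢ = Vᵢ/Q.
τ₁ = 24.1/0.760 = 31.711 s; τ₂ = 17.6/0.760 = 23.158 s.
Tank 1: C₁ = C_in(1 − e^(−t/τ₁)). Tank 2 (τ₁ ≠ τ₂): C₂ = C_in[1 − (τ₁ e^(−t/τ₁) − τ₂ e^(−t/τ₂))/(τ₁ − τ₂)].
At t = 40.4: e^(−t/τ₁) = 0.27970, e^(−t/τ₂) = 0.17472.
C₂ = 2.99·[1 − (31.711·0.27970 − 23.158·0.17472)/(8.5526)] = 2.99·0.43605 = 1.3038 g/L.

1.30 g/L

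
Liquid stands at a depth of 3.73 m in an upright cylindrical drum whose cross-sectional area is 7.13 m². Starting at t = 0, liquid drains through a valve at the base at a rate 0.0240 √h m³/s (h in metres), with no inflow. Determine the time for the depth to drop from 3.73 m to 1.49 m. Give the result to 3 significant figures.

422 s

Unsteady balance on liquid volume: A dh/dt = −0.0240 √h.
Separate and integrate: 2(√h − √h₀) = −(0.0240/A) t.
t = 2A(√h₀ − √h)/0.0240 = 2·7.13·(√3.73 − √1.49)/0.0240
  = 14.260 × (1.9313 − 1.2207) / 0.0240 = 422.25 s.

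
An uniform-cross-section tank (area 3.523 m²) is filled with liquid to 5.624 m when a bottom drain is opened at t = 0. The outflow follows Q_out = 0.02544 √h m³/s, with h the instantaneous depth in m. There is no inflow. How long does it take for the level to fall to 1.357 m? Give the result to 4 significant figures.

334.2 s

A dh/dt = −Q_out = −0.02544 √h.
Separate and integrate: 2(√h − √h₀) = −(0.02544/A) t.
t = 2A(√h₀ − √h)/0.02544 = 2·3.523·(√5.624 − √1.357)/0.02544
  = 7.04600 × (2.37150 − 1.16490) / 0.02544 = 334.185 s.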